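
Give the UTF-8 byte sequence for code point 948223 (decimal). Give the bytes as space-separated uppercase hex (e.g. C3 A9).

F3 A7 9F BF

U+E77FF = 0xE77FF = 948223 decimal. In range U+10000–U+10FFFF → 4-byte form: 11110xxx 10xxxxxx 10xxxxxx 10xxxxxx.
Binary (21 bits): 011100111011111111111.
Split 3+6+6+6: 011 | 100111 | 011111 | 111111.
Byte 1: 11110011 = 0xF3.
Byte 2: 10100111 = 0xA7.
Byte 3: 10011111 = 0x9F.
Byte 4: 10111111 = 0xBF.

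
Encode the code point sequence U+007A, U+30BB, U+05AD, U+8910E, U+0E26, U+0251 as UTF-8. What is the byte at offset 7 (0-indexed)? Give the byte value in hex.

U+007A → 1-byte form 7A at offsets 0–0.
U+30BB → 3-byte form E3 82 BB at offsets 1–3.
U+05AD → 2-byte form D6 AD at offsets 4–5.
U+8910E → 4-byte form F2 89 84 8E at offsets 6–9.
Offset 7 falls in char 4's range; it's byte 2 of F2 89 84 8E = 0x89.

0x89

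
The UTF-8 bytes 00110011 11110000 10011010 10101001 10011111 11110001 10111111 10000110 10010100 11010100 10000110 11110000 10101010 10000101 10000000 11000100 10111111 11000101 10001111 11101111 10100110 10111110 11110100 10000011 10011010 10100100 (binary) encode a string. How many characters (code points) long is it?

Byte at offset 0: 0x33 = 00110011 → 1-byte char (#1). Advance 1.
Byte at offset 1: 0xF0 = 11110000 → 4-byte char (#2). Advance 4.
Byte at offset 5: 0xF1 = 11110001 → 4-byte char (#3). Advance 4.
Byte at offset 9: 0xD4 = 11010100 → 2-byte char (#4). Advance 2.
Byte at offset 11: 0xF0 = 11110000 → 4-byte char (#5). Advance 4.
Byte at offset 15: 0xC4 = 11000100 → 2-byte char (#6). Advance 2.
Byte at offset 17: 0xC5 = 11000101 → 2-byte char (#7). Advance 2.
Byte at offset 19: 0xEF = 11101111 → 3-byte char (#8). Advance 3.
Byte at offset 22: 0xF4 = 11110100 → 4-byte char (#9). Advance 4.
Reached end at offset 26 after 9 code points.

9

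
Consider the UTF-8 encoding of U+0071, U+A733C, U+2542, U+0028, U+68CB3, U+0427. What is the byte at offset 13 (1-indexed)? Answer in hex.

1-indexed offset 13 is 0-indexed offset 12.
U+0071 → 1-byte form 71 at offsets 0–0.
U+A733C → 4-byte form F2 A7 8C BC at offsets 1–4.
U+2542 → 3-byte form E2 95 82 at offsets 5–7.
U+0028 → 1-byte form 28 at offsets 8–8.
U+68CB3 → 4-byte form F1 A8 B2 B3 at offsets 9–12.
Offset 12 falls in char 5's range; it's byte 4 of F1 A8 B2 B3 = 0xB3.

0xB3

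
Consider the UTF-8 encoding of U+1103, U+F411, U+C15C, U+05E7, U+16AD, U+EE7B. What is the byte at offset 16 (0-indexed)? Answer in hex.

U+1103 → 3-byte form E1 84 83 at offsets 0–2.
U+F411 → 3-byte form EF 90 91 at offsets 3–5.
U+C15C → 3-byte form EC 85 9C at offsets 6–8.
U+05E7 → 2-byte form D7 A7 at offsets 9–10.
U+16AD → 3-byte form E1 9A AD at offsets 11–13.
U+EE7B → 3-byte form EE B9 BB at offsets 14–16.
Offset 16 falls in char 6's range; it's byte 3 of EE B9 BB = 0xBB.

0xBB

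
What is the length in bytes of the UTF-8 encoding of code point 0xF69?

U+0F69 = 0xF69. UTF-8 uses 1 byte below 0x80, 2 below 0x800, 3 below 0x10000, 4 up to 0x10FFFF. 0xF69 is in U+0800–U+FFFF → 3 bytes.

3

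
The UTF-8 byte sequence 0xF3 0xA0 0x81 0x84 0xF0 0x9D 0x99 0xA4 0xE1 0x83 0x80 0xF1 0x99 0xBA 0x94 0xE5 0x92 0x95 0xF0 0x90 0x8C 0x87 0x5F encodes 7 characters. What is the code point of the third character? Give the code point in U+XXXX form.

Offset 0: leading byte 0xF3 = 11110011 → 4-byte char #1 = F3 A0 81 84.
Offset 4: leading byte 0xF0 = 11110000 → 4-byte char #2 = F0 9D 99 A4.
Offset 8: leading byte 0xE1 = 11100001 → 3-byte char #3 = E1 83 80.
Leading byte 0xE1 = 11100001 matches 1110xxxx → 3-byte sequence.
Byte 1: 0xE1 = 11100001, payload 0001 (4 bits).
Byte 2: 0x83 = 10000011 (10xxxxxx ✓), payload 000011.
Byte 3: 0x80 = 10000000 (10xxxxxx ✓), payload 000000.
Concatenate: 0001000011000000 = 0x10C0 (16 bits → U+10C0).

U+10C0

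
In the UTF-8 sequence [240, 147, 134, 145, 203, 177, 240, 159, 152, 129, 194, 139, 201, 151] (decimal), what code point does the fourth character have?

Offset 0: leading byte 0xF0 = 11110000 → 4-byte char #1 = F0 93 86 91.
Offset 4: leading byte 0xCB = 11001011 → 2-byte char #2 = CB B1.
Offset 6: leading byte 0xF0 = 11110000 → 4-byte char #3 = F0 9F 98 81.
Offset 10: leading byte 0xC2 = 11000010 → 2-byte char #4 = C2 8B.
Leading byte 0xC2 = 11000010 matches 110xxxxx → 2-byte sequence.
Byte 1: 0xC2 = 11000010, payload 00010 (5 bits).
Byte 2: 0x8B = 10001011 (10xxxxxx ✓), payload 001011.
Concatenate: 00010001011 = 0x8B (11 bits → U+008B).

U+008B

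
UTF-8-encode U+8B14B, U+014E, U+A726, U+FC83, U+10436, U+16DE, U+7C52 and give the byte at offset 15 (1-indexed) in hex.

1-indexed offset 15 is 0-indexed offset 14.
U+8B14B → 4-byte form F2 8B 85 8B at offsets 0–3.
U+014E → 2-byte form C5 8E at offsets 4–5.
U+A726 → 3-byte form EA 9C A6 at offsets 6–8.
U+FC83 → 3-byte form EF B2 83 at offsets 9–11.
U+10436 → 4-byte form F0 90 90 B6 at offsets 12–15.
Offset 14 falls in char 5's range; it's byte 3 of F0 90 90 B6 = 0x90.

0x90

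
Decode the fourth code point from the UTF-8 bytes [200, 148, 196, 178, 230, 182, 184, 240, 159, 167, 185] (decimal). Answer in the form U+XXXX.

Offset 0: leading byte 0xC8 = 11001000 → 2-byte char #1 = C8 94.
Offset 2: leading byte 0xC4 = 11000100 → 2-byte char #2 = C4 B2.
Offset 4: leading byte 0xE6 = 11100110 → 3-byte char #3 = E6 B6 B8.
Offset 7: leading byte 0xF0 = 11110000 → 4-byte char #4 = F0 9F A7 B9.
Leading byte 0xF0 = 11110000 matches 11110xxx → 4-byte sequence.
Byte 1: 0xF0 = 11110000, payload 000 (3 bits).
Byte 2: 0x9F = 10011111 (10xxxxxx ✓), payload 011111.
Byte 3: 0xA7 = 10100111 (10xxxxxx ✓), payload 100111.
Byte 4: 0xB9 = 10111001 (10xxxxxx ✓), payload 111001.
Concatenate: 000011111100111111001 = 0x1F9F9 (21 bits → U+1F9F9).

U+1F9F9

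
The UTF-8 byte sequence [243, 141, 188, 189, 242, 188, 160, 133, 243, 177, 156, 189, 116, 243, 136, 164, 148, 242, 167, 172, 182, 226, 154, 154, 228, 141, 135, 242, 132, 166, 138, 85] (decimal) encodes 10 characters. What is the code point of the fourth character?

U+0074

Offset 0: leading byte 0xF3 = 11110011 → 4-byte char #1 = F3 8D BC BD.
Offset 4: leading byte 0xF2 = 11110010 → 4-byte char #2 = F2 BC A0 85.
Offset 8: leading byte 0xF3 = 11110011 → 4-byte char #3 = F3 B1 9C BD.
Offset 12: leading byte 0x74 = 01110100 → 1-byte char #4 = 74.
Leading byte 0x74 = 01110100 matches 0xxxxxxx → 1-byte sequence.
Byte 1: 0x74 = 01110100, payload 1110100 (7 bits).
Concatenate: 1110100 = 0x74 (7 bits → U+0074).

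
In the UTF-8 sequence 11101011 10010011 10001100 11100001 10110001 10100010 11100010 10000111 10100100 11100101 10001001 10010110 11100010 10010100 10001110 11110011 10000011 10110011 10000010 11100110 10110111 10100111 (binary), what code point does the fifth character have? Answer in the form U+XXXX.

U+250E

Offset 0: leading byte 0xEB = 11101011 → 3-byte char #1 = EB 93 8C.
Offset 3: leading byte 0xE1 = 11100001 → 3-byte char #2 = E1 B1 A2.
Offset 6: leading byte 0xE2 = 11100010 → 3-byte char #3 = E2 87 A4.
Offset 9: leading byte 0xE5 = 11100101 → 3-byte char #4 = E5 89 96.
Offset 12: leading byte 0xE2 = 11100010 → 3-byte char #5 = E2 94 8E.
Leading byte 0xE2 = 11100010 matches 1110xxxx → 3-byte sequence.
Byte 1: 0xE2 = 11100010, payload 0010 (4 bits).
Byte 2: 0x94 = 10010100 (10xxxxxx ✓), payload 010100.
Byte 3: 0x8E = 10001110 (10xxxxxx ✓), payload 001110.
Concatenate: 0010010100001110 = 0x250E (16 bits → U+250E).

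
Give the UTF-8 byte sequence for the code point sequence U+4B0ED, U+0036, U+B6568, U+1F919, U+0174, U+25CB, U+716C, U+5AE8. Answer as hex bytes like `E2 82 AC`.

F1 8B 83 AD 36 F2 B6 95 A8 F0 9F A4 99 C5 B4 E2 97 8B E7 85 AC E5 AB A8

U+4B0ED: 4-byte form → F1 8B 83 AD.
U+0036: 1-byte form → 36.
U+B6568: 4-byte form → F2 B6 95 A8.
U+1F919: 4-byte form → F0 9F A4 99.
U+0174: 2-byte form → C5 B4.
U+25CB: 3-byte form → E2 97 8B.
U+716C: 3-byte form → E7 85 AC.
U+5AE8: 3-byte form → E5 AB A8.
Concatenated (24 bytes): F1 8B 83 AD 36 F2 B6 95 A8 F0 9F A4 99 C5 B4 E2 97 8B E7 85 AC E5 AB A8.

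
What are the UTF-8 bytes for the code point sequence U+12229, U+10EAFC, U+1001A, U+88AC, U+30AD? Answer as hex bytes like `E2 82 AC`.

U+12229: 4-byte form → F0 92 88 A9.
U+10EAFC: 4-byte form → F4 8E AB BC.
U+1001A: 4-byte form → F0 90 80 9A.
U+88AC: 3-byte form → E8 A2 AC.
U+30AD: 3-byte form → E3 82 AD.
Concatenated (18 bytes): F0 92 88 A9 F4 8E AB BC F0 90 80 9A E8 A2 AC E3 82 AD.

F0 92 88 A9 F4 8E AB BC F0 90 80 9A E8 A2 AC E3 82 AD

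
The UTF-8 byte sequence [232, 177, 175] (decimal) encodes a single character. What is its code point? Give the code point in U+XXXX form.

Leading byte 0xE8 = 11101000 matches 1110xxxx → 3-byte sequence.
Byte 1: 0xE8 = 11101000, payload 1000 (4 bits).
Byte 2: 0xB1 = 10110001 (10xxxxxx ✓), payload 110001.
Byte 3: 0xAF = 10101111 (10xxxxxx ✓), payload 101111.
Concatenate: 1000110001101111 = 0x8C6F (16 bits → U+8C6F).

U+8C6F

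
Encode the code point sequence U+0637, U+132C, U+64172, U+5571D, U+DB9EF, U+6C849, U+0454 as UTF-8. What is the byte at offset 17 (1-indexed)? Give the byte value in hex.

0xAF

1-indexed offset 17 is 0-indexed offset 16.
U+0637 → 2-byte form D8 B7 at offsets 0–1.
U+132C → 3-byte form E1 8C AC at offsets 2–4.
U+64172 → 4-byte form F1 A4 85 B2 at offsets 5–8.
U+5571D → 4-byte form F1 95 9C 9D at offsets 9–12.
U+DB9EF → 4-byte form F3 9B A7 AF at offsets 13–16.
Offset 16 falls in char 5's range; it's byte 4 of F3 9B A7 AF = 0xAF.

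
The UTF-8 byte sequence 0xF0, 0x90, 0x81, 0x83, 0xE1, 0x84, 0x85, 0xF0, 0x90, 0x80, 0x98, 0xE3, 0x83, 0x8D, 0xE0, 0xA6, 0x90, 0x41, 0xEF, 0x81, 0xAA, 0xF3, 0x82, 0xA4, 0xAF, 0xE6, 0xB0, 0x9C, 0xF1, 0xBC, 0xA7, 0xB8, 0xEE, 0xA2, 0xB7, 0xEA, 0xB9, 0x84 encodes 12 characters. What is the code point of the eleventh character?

U+E8B7

Offset 0: leading byte 0xF0 = 11110000 → 4-byte char #1 = F0 90 81 83.
Offset 4: leading byte 0xE1 = 11100001 → 3-byte char #2 = E1 84 85.
Offset 7: leading byte 0xF0 = 11110000 → 4-byte char #3 = F0 90 80 98.
Offset 11: leading byte 0xE3 = 11100011 → 3-byte char #4 = E3 83 8D.
Offset 14: leading byte 0xE0 = 11100000 → 3-byte char #5 = E0 A6 90.
Offset 17: leading byte 0x41 = 01000001 → 1-byte char #6 = 41.
Offset 18: leading byte 0xEF = 11101111 → 3-byte char #7 = EF 81 AA.
Offset 21: leading byte 0xF3 = 11110011 → 4-byte char #8 = F3 82 A4 AF.
Offset 25: leading byte 0xE6 = 11100110 → 3-byte char #9 = E6 B0 9C.
Offset 28: leading byte 0xF1 = 11110001 → 4-byte char #10 = F1 BC A7 B8.
Offset 32: leading byte 0xEE = 11101110 → 3-byte char #11 = EE A2 B7.
Leading byte 0xEE = 11101110 matches 1110xxxx → 3-byte sequence.
Byte 1: 0xEE = 11101110, payload 1110 (4 bits).
Byte 2: 0xA2 = 10100010 (10xxxxxx ✓), payload 100010.
Byte 3: 0xB7 = 10110111 (10xxxxxx ✓), payload 110111.
Concatenate: 1110100010110111 = 0xE8B7 (16 bits → U+E8B7).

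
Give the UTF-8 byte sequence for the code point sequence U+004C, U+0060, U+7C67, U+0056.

U+004C: 1-byte form → 4C.
U+0060: 1-byte form → 60.
U+7C67: 3-byte form → E7 B1 A7.
U+0056: 1-byte form → 56.
Concatenated (6 bytes): 4C 60 E7 B1 A7 56.

4C 60 E7 B1 A7 56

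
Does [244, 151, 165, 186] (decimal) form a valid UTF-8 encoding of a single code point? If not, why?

Leading byte 0xF4 = 11110100 → 4-byte form.
Payload = 0x11797A, which exceeds U+10FFFF, the maximum Unicode code point. (Leading bytes F5–FF, or F4 followed by ≥ 0x90, are invalid.)

invalid (encodes a value above U+10FFFF)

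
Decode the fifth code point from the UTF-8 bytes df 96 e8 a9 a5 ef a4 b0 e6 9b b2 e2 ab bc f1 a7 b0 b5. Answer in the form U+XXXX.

Offset 0: leading byte 0xDF = 11011111 → 2-byte char #1 = DF 96.
Offset 2: leading byte 0xE8 = 11101000 → 3-byte char #2 = E8 A9 A5.
Offset 5: leading byte 0xEF = 11101111 → 3-byte char #3 = EF A4 B0.
Offset 8: leading byte 0xE6 = 11100110 → 3-byte char #4 = E6 9B B2.
Offset 11: leading byte 0xE2 = 11100010 → 3-byte char #5 = E2 AB BC.
Leading byte 0xE2 = 11100010 matches 1110xxxx → 3-byte sequence.
Byte 1: 0xE2 = 11100010, payload 0010 (4 bits).
Byte 2: 0xAB = 10101011 (10xxxxxx ✓), payload 101011.
Byte 3: 0xBC = 10111100 (10xxxxxx ✓), payload 111100.
Concatenate: 0010101011111100 = 0x2AFC (16 bits → U+2AFC).

U+2AFC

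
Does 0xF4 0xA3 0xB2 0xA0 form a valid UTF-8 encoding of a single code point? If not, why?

Leading byte 0xF4 = 11110100 → 4-byte form.
Payload = 0x123CA0, which exceeds U+10FFFF, the maximum Unicode code point. (Leading bytes F5–FF, or F4 followed by ≥ 0x90, are invalid.)

invalid (encodes a value above U+10FFFF)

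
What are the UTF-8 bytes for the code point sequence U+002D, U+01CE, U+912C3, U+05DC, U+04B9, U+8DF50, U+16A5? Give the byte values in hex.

U+002D: 1-byte form → 2D.
U+01CE: 2-byte form → C7 8E.
U+912C3: 4-byte form → F2 91 8B 83.
U+05DC: 2-byte form → D7 9C.
U+04B9: 2-byte form → D2 B9.
U+8DF50: 4-byte form → F2 8D BD 90.
U+16A5: 3-byte form → E1 9A A5.
Concatenated (18 bytes): 2D C7 8E F2 91 8B 83 D7 9C D2 B9 F2 8D BD 90 E1 9A A5.

2D C7 8E F2 91 8B 83 D7 9C D2 B9 F2 8D BD 90 E1 9A A5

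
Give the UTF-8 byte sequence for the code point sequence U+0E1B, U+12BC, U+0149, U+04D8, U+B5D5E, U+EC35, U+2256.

E0 B8 9B E1 8A BC C5 89 D3 98 F2 B5 B5 9E EE B0 B5 E2 89 96

U+0E1B: 3-byte form → E0 B8 9B.
U+12BC: 3-byte form → E1 8A BC.
U+0149: 2-byte form → C5 89.
U+04D8: 2-byte form → D3 98.
U+B5D5E: 4-byte form → F2 B5 B5 9E.
U+EC35: 3-byte form → EE B0 B5.
U+2256: 3-byte form → E2 89 96.
Concatenated (20 bytes): E0 B8 9B E1 8A BC C5 89 D3 98 F2 B5 B5 9E EE B0 B5 E2 89 96.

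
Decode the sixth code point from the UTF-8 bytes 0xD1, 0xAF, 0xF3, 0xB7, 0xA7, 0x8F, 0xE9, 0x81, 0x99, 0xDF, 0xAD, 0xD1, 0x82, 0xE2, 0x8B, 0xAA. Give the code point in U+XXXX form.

Offset 0: leading byte 0xD1 = 11010001 → 2-byte char #1 = D1 AF.
Offset 2: leading byte 0xF3 = 11110011 → 4-byte char #2 = F3 B7 A7 8F.
Offset 6: leading byte 0xE9 = 11101001 → 3-byte char #3 = E9 81 99.
Offset 9: leading byte 0xDF = 11011111 → 2-byte char #4 = DF AD.
Offset 11: leading byte 0xD1 = 11010001 → 2-byte char #5 = D1 82.
Offset 13: leading byte 0xE2 = 11100010 → 3-byte char #6 = E2 8B AA.
Leading byte 0xE2 = 11100010 matches 1110xxxx → 3-byte sequence.
Byte 1: 0xE2 = 11100010, payload 0010 (4 bits).
Byte 2: 0x8B = 10001011 (10xxxxxx ✓), payload 001011.
Byte 3: 0xAA = 10101010 (10xxxxxx ✓), payload 101010.
Concatenate: 0010001011101010 = 0x22EA (16 bits → U+22EA).

U+22EA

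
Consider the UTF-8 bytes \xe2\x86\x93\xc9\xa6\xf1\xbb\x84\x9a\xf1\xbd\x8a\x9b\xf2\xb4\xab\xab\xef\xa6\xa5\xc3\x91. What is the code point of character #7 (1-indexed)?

U+00D1

Offset 0: leading byte 0xE2 = 11100010 → 3-byte char #1 = E2 86 93.
Offset 3: leading byte 0xC9 = 11001001 → 2-byte char #2 = C9 A6.
Offset 5: leading byte 0xF1 = 11110001 → 4-byte char #3 = F1 BB 84 9A.
Offset 9: leading byte 0xF1 = 11110001 → 4-byte char #4 = F1 BD 8A 9B.
Offset 13: leading byte 0xF2 = 11110010 → 4-byte char #5 = F2 B4 AB AB.
Offset 17: leading byte 0xEF = 11101111 → 3-byte char #6 = EF A6 A5.
Offset 20: leading byte 0xC3 = 11000011 → 2-byte char #7 = C3 91.
Leading byte 0xC3 = 11000011 matches 110xxxxx → 2-byte sequence.
Byte 1: 0xC3 = 11000011, payload 00011 (5 bits).
Byte 2: 0x91 = 10010001 (10xxxxxx ✓), payload 010001.
Concatenate: 00011010001 = 0xD1 (11 bits → U+00D1).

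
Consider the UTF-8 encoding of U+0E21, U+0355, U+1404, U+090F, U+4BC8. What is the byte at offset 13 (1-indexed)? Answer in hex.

0xAF

1-indexed offset 13 is 0-indexed offset 12.
U+0E21 → 3-byte form E0 B8 A1 at offsets 0–2.
U+0355 → 2-byte form CD 95 at offsets 3–4.
U+1404 → 3-byte form E1 90 84 at offsets 5–7.
U+090F → 3-byte form E0 A4 8F at offsets 8–10.
U+4BC8 → 3-byte form E4 AF 88 at offsets 11–13.
Offset 12 falls in char 5's range; it's byte 2 of E4 AF 88 = 0xAF.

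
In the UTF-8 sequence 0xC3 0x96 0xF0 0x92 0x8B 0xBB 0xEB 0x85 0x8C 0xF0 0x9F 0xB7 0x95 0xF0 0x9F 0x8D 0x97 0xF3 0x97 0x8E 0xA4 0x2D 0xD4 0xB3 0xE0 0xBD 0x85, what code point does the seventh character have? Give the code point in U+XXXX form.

Offset 0: leading byte 0xC3 = 11000011 → 2-byte char #1 = C3 96.
Offset 2: leading byte 0xF0 = 11110000 → 4-byte char #2 = F0 92 8B BB.
Offset 6: leading byte 0xEB = 11101011 → 3-byte char #3 = EB 85 8C.
Offset 9: leading byte 0xF0 = 11110000 → 4-byte char #4 = F0 9F B7 95.
Offset 13: leading byte 0xF0 = 11110000 → 4-byte char #5 = F0 9F 8D 97.
Offset 17: leading byte 0xF3 = 11110011 → 4-byte char #6 = F3 97 8E A4.
Offset 21: leading byte 0x2D = 00101101 → 1-byte char #7 = 2D.
Leading byte 0x2D = 00101101 matches 0xxxxxxx → 1-byte sequence.
Byte 1: 0x2D = 00101101, payload 0101101 (7 bits).
Concatenate: 0101101 = 0x2D (7 bits → U+002D).

U+002D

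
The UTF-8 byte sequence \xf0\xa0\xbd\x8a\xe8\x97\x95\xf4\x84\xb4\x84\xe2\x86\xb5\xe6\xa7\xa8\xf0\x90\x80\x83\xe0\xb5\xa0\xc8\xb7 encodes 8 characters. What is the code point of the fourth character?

Offset 0: leading byte 0xF0 = 11110000 → 4-byte char #1 = F0 A0 BD 8A.
Offset 4: leading byte 0xE8 = 11101000 → 3-byte char #2 = E8 97 95.
Offset 7: leading byte 0xF4 = 11110100 → 4-byte char #3 = F4 84 B4 84.
Offset 11: leading byte 0xE2 = 11100010 → 3-byte char #4 = E2 86 B5.
Leading byte 0xE2 = 11100010 matches 1110xxxx → 3-byte sequence.
Byte 1: 0xE2 = 11100010, payload 0010 (4 bits).
Byte 2: 0x86 = 10000110 (10xxxxxx ✓), payload 000110.
Byte 3: 0xB5 = 10110101 (10xxxxxx ✓), payload 110101.
Concatenate: 0010000110110101 = 0x21B5 (16 bits → U+21B5).

U+21B5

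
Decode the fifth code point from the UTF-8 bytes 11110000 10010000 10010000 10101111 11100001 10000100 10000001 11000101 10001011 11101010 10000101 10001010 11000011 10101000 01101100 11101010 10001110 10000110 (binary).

Offset 0: leading byte 0xF0 = 11110000 → 4-byte char #1 = F0 90 90 AF.
Offset 4: leading byte 0xE1 = 11100001 → 3-byte char #2 = E1 84 81.
Offset 7: leading byte 0xC5 = 11000101 → 2-byte char #3 = C5 8B.
Offset 9: leading byte 0xEA = 11101010 → 3-byte char #4 = EA 85 8A.
Offset 12: leading byte 0xC3 = 11000011 → 2-byte char #5 = C3 A8.
Leading byte 0xC3 = 11000011 matches 110xxxxx → 2-byte sequence.
Byte 1: 0xC3 = 11000011, payload 00011 (5 bits).
Byte 2: 0xA8 = 10101000 (10xxxxxx ✓), payload 101000.
Concatenate: 00011101000 = 0xE8 (11 bits → U+00E8).

U+00E8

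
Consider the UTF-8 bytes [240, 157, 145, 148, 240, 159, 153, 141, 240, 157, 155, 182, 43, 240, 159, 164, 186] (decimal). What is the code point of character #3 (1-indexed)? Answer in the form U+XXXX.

U+1D6F6

Offset 0: leading byte 0xF0 = 11110000 → 4-byte char #1 = F0 9D 91 94.
Offset 4: leading byte 0xF0 = 11110000 → 4-byte char #2 = F0 9F 99 8D.
Offset 8: leading byte 0xF0 = 11110000 → 4-byte char #3 = F0 9D 9B B6.
Leading byte 0xF0 = 11110000 matches 11110xxx → 4-byte sequence.
Byte 1: 0xF0 = 11110000, payload 000 (3 bits).
Byte 2: 0x9D = 10011101 (10xxxxxx ✓), payload 011101.
Byte 3: 0x9B = 10011011 (10xxxxxx ✓), payload 011011.
Byte 4: 0xB6 = 10110110 (10xxxxxx ✓), payload 110110.
Concatenate: 000011101011011110110 = 0x1D6F6 (21 bits → U+1D6F6).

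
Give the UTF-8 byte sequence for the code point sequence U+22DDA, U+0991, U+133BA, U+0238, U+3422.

U+22DDA: 4-byte form → F0 A2 B7 9A.
U+0991: 3-byte form → E0 A6 91.
U+133BA: 4-byte form → F0 93 8E BA.
U+0238: 2-byte form → C8 B8.
U+3422: 3-byte form → E3 90 A2.
Concatenated (16 bytes): F0 A2 B7 9A E0 A6 91 F0 93 8E BA C8 B8 E3 90 A2.

F0 A2 B7 9A E0 A6 91 F0 93 8E BA C8 B8 E3 90 A2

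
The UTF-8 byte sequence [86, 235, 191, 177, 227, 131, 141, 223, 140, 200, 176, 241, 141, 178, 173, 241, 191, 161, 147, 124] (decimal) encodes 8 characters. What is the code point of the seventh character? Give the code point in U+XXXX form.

U+7F853

Offset 0: leading byte 0x56 = 01010110 → 1-byte char #1 = 56.
Offset 1: leading byte 0xEB = 11101011 → 3-byte char #2 = EB BF B1.
Offset 4: leading byte 0xE3 = 11100011 → 3-byte char #3 = E3 83 8D.
Offset 7: leading byte 0xDF = 11011111 → 2-byte char #4 = DF 8C.
Offset 9: leading byte 0xC8 = 11001000 → 2-byte char #5 = C8 B0.
Offset 11: leading byte 0xF1 = 11110001 → 4-byte char #6 = F1 8D B2 AD.
Offset 15: leading byte 0xF1 = 11110001 → 4-byte char #7 = F1 BF A1 93.
Leading byte 0xF1 = 11110001 matches 11110xxx → 4-byte sequence.
Byte 1: 0xF1 = 11110001, payload 001 (3 bits).
Byte 2: 0xBF = 10111111 (10xxxxxx ✓), payload 111111.
Byte 3: 0xA1 = 10100001 (10xxxxxx ✓), payload 100001.
Byte 4: 0x93 = 10010011 (10xxxxxx ✓), payload 010011.
Concatenate: 001111111100001010011 = 0x7F853 (21 bits → U+7F853).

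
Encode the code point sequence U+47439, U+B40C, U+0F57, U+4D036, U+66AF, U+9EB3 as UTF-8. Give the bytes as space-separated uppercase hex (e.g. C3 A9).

U+47439: 4-byte form → F1 87 90 B9.
U+B40C: 3-byte form → EB 90 8C.
U+0F57: 3-byte form → E0 BD 97.
U+4D036: 4-byte form → F1 8D 80 B6.
U+66AF: 3-byte form → E6 9A AF.
U+9EB3: 3-byte form → E9 BA B3.
Concatenated (20 bytes): F1 87 90 B9 EB 90 8C E0 BD 97 F1 8D 80 B6 E6 9A AF E9 BA B3.

F1 87 90 B9 EB 90 8C E0 BD 97 F1 8D 80 B6 E6 9A AF E9 BA B3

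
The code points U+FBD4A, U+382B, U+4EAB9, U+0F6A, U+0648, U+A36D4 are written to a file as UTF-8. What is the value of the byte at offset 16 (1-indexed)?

1-indexed offset 16 is 0-indexed offset 15.
U+FBD4A → 4-byte form F3 BB B5 8A at offsets 0–3.
U+382B → 3-byte form E3 A0 AB at offsets 4–6.
U+4EAB9 → 4-byte form F1 8E AA B9 at offsets 7–10.
U+0F6A → 3-byte form E0 BD AA at offsets 11–13.
U+0648 → 2-byte form D9 88 at offsets 14–15.
Offset 15 falls in char 5's range; it's byte 2 of D9 88 = 0x88.

0x88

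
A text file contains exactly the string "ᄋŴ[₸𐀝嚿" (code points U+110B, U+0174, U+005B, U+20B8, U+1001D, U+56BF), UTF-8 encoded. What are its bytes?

E1 84 8B C5 B4 5B E2 82 B8 F0 90 80 9D E5 9A BF

U+110B: 3-byte form → E1 84 8B.
U+0174: 2-byte form → C5 B4.
U+005B: 1-byte form → 5B.
U+20B8: 3-byte form → E2 82 B8.
U+1001D: 4-byte form → F0 90 80 9D.
U+56BF: 3-byte form → E5 9A BF.
Concatenated (16 bytes): E1 84 8B C5 B4 5B E2 82 B8 F0 90 80 9D E5 9A BF.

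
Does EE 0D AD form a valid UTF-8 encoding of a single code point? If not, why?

invalid (non-continuation byte where continuation expected)

Leading byte 0xEE = 11101110 → 3-byte form.
Byte 2 is 0x0D = 00001101, which is not 10xxxxxx — expected a continuation byte.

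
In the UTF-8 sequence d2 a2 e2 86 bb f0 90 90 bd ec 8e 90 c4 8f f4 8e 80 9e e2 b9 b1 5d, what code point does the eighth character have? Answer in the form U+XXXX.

Offset 0: leading byte 0xD2 = 11010010 → 2-byte char #1 = D2 A2.
Offset 2: leading byte 0xE2 = 11100010 → 3-byte char #2 = E2 86 BB.
Offset 5: leading byte 0xF0 = 11110000 → 4-byte char #3 = F0 90 90 BD.
Offset 9: leading byte 0xEC = 11101100 → 3-byte char #4 = EC 8E 90.
Offset 12: leading byte 0xC4 = 11000100 → 2-byte char #5 = C4 8F.
Offset 14: leading byte 0xF4 = 11110100 → 4-byte char #6 = F4 8E 80 9E.
Offset 18: leading byte 0xE2 = 11100010 → 3-byte char #7 = E2 B9 B1.
Offset 21: leading byte 0x5D = 01011101 → 1-byte char #8 = 5D.
Leading byte 0x5D = 01011101 matches 0xxxxxxx → 1-byte sequence.
Byte 1: 0x5D = 01011101, payload 1011101 (7 bits).
Concatenate: 1011101 = 0x5D (7 bits → U+005D).

U+005D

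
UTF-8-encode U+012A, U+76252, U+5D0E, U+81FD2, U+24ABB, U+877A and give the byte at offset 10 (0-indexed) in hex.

0x81

U+012A → 2-byte form C4 AA at offsets 0–1.
U+76252 → 4-byte form F1 B6 89 92 at offsets 2–5.
U+5D0E → 3-byte form E5 B4 8E at offsets 6–8.
U+81FD2 → 4-byte form F2 81 BF 92 at offsets 9–12.
Offset 10 falls in char 4's range; it's byte 2 of F2 81 BF 92 = 0x81.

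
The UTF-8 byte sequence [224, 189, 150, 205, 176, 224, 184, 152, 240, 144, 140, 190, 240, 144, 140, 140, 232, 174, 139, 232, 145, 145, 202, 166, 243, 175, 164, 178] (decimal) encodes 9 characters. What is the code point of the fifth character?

Offset 0: leading byte 0xE0 = 11100000 → 3-byte char #1 = E0 BD 96.
Offset 3: leading byte 0xCD = 11001101 → 2-byte char #2 = CD B0.
Offset 5: leading byte 0xE0 = 11100000 → 3-byte char #3 = E0 B8 98.
Offset 8: leading byte 0xF0 = 11110000 → 4-byte char #4 = F0 90 8C BE.
Offset 12: leading byte 0xF0 = 11110000 → 4-byte char #5 = F0 90 8C 8C.
Leading byte 0xF0 = 11110000 matches 11110xxx → 4-byte sequence.
Byte 1: 0xF0 = 11110000, payload 000 (3 bits).
Byte 2: 0x90 = 10010000 (10xxxxxx ✓), payload 010000.
Byte 3: 0x8C = 10001100 (10xxxxxx ✓), payload 001100.
Byte 4: 0x8C = 10001100 (10xxxxxx ✓), payload 001100.
Concatenate: 000010000001100001100 = 0x1030C (21 bits → U+1030C).

U+1030C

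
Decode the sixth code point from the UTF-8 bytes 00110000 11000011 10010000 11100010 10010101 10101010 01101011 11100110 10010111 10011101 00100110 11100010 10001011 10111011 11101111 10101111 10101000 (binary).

Offset 0: leading byte 0x30 = 00110000 → 1-byte char #1 = 30.
Offset 1: leading byte 0xC3 = 11000011 → 2-byte char #2 = C3 90.
Offset 3: leading byte 0xE2 = 11100010 → 3-byte char #3 = E2 95 AA.
Offset 6: leading byte 0x6B = 01101011 → 1-byte char #4 = 6B.
Offset 7: leading byte 0xE6 = 11100110 → 3-byte char #5 = E6 97 9D.
Offset 10: leading byte 0x26 = 00100110 → 1-byte char #6 = 26.
Leading byte 0x26 = 00100110 matches 0xxxxxxx → 1-byte sequence.
Byte 1: 0x26 = 00100110, payload 0100110 (7 bits).
Concatenate: 0100110 = 0x26 (7 bits → U+0026).

U+0026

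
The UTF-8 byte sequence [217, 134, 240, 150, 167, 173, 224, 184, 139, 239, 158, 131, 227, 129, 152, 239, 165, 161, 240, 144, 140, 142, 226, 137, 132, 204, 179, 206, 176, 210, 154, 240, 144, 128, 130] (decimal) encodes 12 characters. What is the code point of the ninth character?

U+0333

Offset 0: leading byte 0xD9 = 11011001 → 2-byte char #1 = D9 86.
Offset 2: leading byte 0xF0 = 11110000 → 4-byte char #2 = F0 96 A7 AD.
Offset 6: leading byte 0xE0 = 11100000 → 3-byte char #3 = E0 B8 8B.
Offset 9: leading byte 0xEF = 11101111 → 3-byte char #4 = EF 9E 83.
Offset 12: leading byte 0xE3 = 11100011 → 3-byte char #5 = E3 81 98.
Offset 15: leading byte 0xEF = 11101111 → 3-byte char #6 = EF A5 A1.
Offset 18: leading byte 0xF0 = 11110000 → 4-byte char #7 = F0 90 8C 8E.
Offset 22: leading byte 0xE2 = 11100010 → 3-byte char #8 = E2 89 84.
Offset 25: leading byte 0xCC = 11001100 → 2-byte char #9 = CC B3.
Leading byte 0xCC = 11001100 matches 110xxxxx → 2-byte sequence.
Byte 1: 0xCC = 11001100, payload 01100 (5 bits).
Byte 2: 0xB3 = 10110011 (10xxxxxx ✓), payload 110011.
Concatenate: 01100110011 = 0x333 (11 bits → U+0333).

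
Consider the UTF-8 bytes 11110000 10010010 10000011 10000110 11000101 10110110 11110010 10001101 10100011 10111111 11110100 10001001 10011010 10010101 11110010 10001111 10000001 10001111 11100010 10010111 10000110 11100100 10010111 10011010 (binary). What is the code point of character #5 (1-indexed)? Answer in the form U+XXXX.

Offset 0: leading byte 0xF0 = 11110000 → 4-byte char #1 = F0 92 83 86.
Offset 4: leading byte 0xC5 = 11000101 → 2-byte char #2 = C5 B6.
Offset 6: leading byte 0xF2 = 11110010 → 4-byte char #3 = F2 8D A3 BF.
Offset 10: leading byte 0xF4 = 11110100 → 4-byte char #4 = F4 89 9A 95.
Offset 14: leading byte 0xF2 = 11110010 → 4-byte char #5 = F2 8F 81 8F.
Leading byte 0xF2 = 11110010 matches 11110xxx → 4-byte sequence.
Byte 1: 0xF2 = 11110010, payload 010 (3 bits).
Byte 2: 0x8F = 10001111 (10xxxxxx ✓), payload 001111.
Byte 3: 0x81 = 10000001 (10xxxxxx ✓), payload 000001.
Byte 4: 0x8F = 10001111 (10xxxxxx ✓), payload 001111.
Concatenate: 010001111000001001111 = 0x8F04F (21 bits → U+8F04F).

U+8F04F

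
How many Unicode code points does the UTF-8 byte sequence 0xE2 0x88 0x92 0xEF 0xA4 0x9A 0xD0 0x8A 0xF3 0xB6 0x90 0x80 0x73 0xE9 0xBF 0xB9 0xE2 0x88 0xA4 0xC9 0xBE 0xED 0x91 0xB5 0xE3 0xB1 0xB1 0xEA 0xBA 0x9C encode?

Byte at offset 0: 0xE2 = 11100010 → 3-byte char (#1). Advance 3.
Byte at offset 3: 0xEF = 11101111 → 3-byte char (#2). Advance 3.
Byte at offset 6: 0xD0 = 11010000 → 2-byte char (#3). Advance 2.
Byte at offset 8: 0xF3 = 11110011 → 4-byte char (#4). Advance 4.
Byte at offset 12: 0x73 = 01110011 → 1-byte char (#5). Advance 1.
Byte at offset 13: 0xE9 = 11101001 → 3-byte char (#6). Advance 3.
Byte at offset 16: 0xE2 = 11100010 → 3-byte char (#7). Advance 3.
Byte at offset 19: 0xC9 = 11001001 → 2-byte char (#8). Advance 2.
Byte at offset 21: 0xED = 11101101 → 3-byte char (#9). Advance 3.
Byte at offset 24: 0xE3 = 11100011 → 3-byte char (#10). Advance 3.
Byte at offset 27: 0xEA = 11101010 → 3-byte char (#11). Advance 3.
Reached end at offset 30 after 11 code points.

11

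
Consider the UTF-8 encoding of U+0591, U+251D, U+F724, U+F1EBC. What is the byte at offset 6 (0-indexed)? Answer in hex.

U+0591 → 2-byte form D6 91 at offsets 0–1.
U+251D → 3-byte form E2 94 9D at offsets 2–4.
U+F724 → 3-byte form EF 9C A4 at offsets 5–7.
Offset 6 falls in char 3's range; it's byte 2 of EF 9C A4 = 0x9C.

0x9C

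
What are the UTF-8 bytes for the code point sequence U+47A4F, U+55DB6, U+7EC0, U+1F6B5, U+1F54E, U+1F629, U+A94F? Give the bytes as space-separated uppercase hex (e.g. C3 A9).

U+47A4F: 4-byte form → F1 87 A9 8F.
U+55DB6: 4-byte form → F1 95 B6 B6.
U+7EC0: 3-byte form → E7 BB 80.
U+1F6B5: 4-byte form → F0 9F 9A B5.
U+1F54E: 4-byte form → F0 9F 95 8E.
U+1F629: 4-byte form → F0 9F 98 A9.
U+A94F: 3-byte form → EA A5 8F.
Concatenated (26 bytes): F1 87 A9 8F F1 95 B6 B6 E7 BB 80 F0 9F 9A B5 F0 9F 95 8E F0 9F 98 A9 EA A5 8F.

F1 87 A9 8F F1 95 B6 B6 E7 BB 80 F0 9F 9A B5 F0 9F 95 8E F0 9F 98 A9 EA A5 8F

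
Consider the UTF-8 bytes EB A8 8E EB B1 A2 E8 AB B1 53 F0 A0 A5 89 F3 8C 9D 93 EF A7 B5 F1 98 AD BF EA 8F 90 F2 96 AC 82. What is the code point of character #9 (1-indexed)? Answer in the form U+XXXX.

Offset 0: leading byte 0xEB = 11101011 → 3-byte char #1 = EB A8 8E.
Offset 3: leading byte 0xEB = 11101011 → 3-byte char #2 = EB B1 A2.
Offset 6: leading byte 0xE8 = 11101000 → 3-byte char #3 = E8 AB B1.
Offset 9: leading byte 0x53 = 01010011 → 1-byte char #4 = 53.
Offset 10: leading byte 0xF0 = 11110000 → 4-byte char #5 = F0 A0 A5 89.
Offset 14: leading byte 0xF3 = 11110011 → 4-byte char #6 = F3 8C 9D 93.
Offset 18: leading byte 0xEF = 11101111 → 3-byte char #7 = EF A7 B5.
Offset 21: leading byte 0xF1 = 11110001 → 4-byte char #8 = F1 98 AD BF.
Offset 25: leading byte 0xEA = 11101010 → 3-byte char #9 = EA 8F 90.
Leading byte 0xEA = 11101010 matches 1110xxxx → 3-byte sequence.
Byte 1: 0xEA = 11101010, payload 1010 (4 bits).
Byte 2: 0x8F = 10001111 (10xxxxxx ✓), payload 001111.
Byte 3: 0x90 = 10010000 (10xxxxxx ✓), payload 010000.
Concatenate: 1010001111010000 = 0xA3D0 (16 bits → U+A3D0).

U+A3D0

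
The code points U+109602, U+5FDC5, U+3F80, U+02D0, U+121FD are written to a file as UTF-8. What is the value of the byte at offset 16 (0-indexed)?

0xBD

U+109602 → 4-byte form F4 89 98 82 at offsets 0–3.
U+5FDC5 → 4-byte form F1 9F B7 85 at offsets 4–7.
U+3F80 → 3-byte form E3 BE 80 at offsets 8–10.
U+02D0 → 2-byte form CB 90 at offsets 11–12.
U+121FD → 4-byte form F0 92 87 BD at offsets 13–16.
Offset 16 falls in char 5's range; it's byte 4 of F0 92 87 BD = 0xBD.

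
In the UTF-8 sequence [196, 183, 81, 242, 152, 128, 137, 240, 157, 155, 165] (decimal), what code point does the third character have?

Offset 0: leading byte 0xC4 = 11000100 → 2-byte char #1 = C4 B7.
Offset 2: leading byte 0x51 = 01010001 → 1-byte char #2 = 51.
Offset 3: leading byte 0xF2 = 11110010 → 4-byte char #3 = F2 98 80 89.
Leading byte 0xF2 = 11110010 matches 11110xxx → 4-byte sequence.
Byte 1: 0xF2 = 11110010, payload 010 (3 bits).
Byte 2: 0x98 = 10011000 (10xxxxxx ✓), payload 011000.
Byte 3: 0x80 = 10000000 (10xxxxxx ✓), payload 000000.
Byte 4: 0x89 = 10001001 (10xxxxxx ✓), payload 001001.
Concatenate: 010011000000000001001 = 0x98009 (21 bits → U+98009).

U+98009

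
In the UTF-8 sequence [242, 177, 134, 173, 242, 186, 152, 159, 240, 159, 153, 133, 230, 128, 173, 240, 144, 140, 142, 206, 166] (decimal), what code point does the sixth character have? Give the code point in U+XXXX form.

Offset 0: leading byte 0xF2 = 11110010 → 4-byte char #1 = F2 B1 86 AD.
Offset 4: leading byte 0xF2 = 11110010 → 4-byte char #2 = F2 BA 98 9F.
Offset 8: leading byte 0xF0 = 11110000 → 4-byte char #3 = F0 9F 99 85.
Offset 12: leading byte 0xE6 = 11100110 → 3-byte char #4 = E6 80 AD.
Offset 15: leading byte 0xF0 = 11110000 → 4-byte char #5 = F0 90 8C 8E.
Offset 19: leading byte 0xCE = 11001110 → 2-byte char #6 = CE A6.
Leading byte 0xCE = 11001110 matches 110xxxxx → 2-byte sequence.
Byte 1: 0xCE = 11001110, payload 01110 (5 bits).
Byte 2: 0xA6 = 10100110 (10xxxxxx ✓), payload 100110.
Concatenate: 01110100110 = 0x3A6 (11 bits → U+03A6).

U+03A6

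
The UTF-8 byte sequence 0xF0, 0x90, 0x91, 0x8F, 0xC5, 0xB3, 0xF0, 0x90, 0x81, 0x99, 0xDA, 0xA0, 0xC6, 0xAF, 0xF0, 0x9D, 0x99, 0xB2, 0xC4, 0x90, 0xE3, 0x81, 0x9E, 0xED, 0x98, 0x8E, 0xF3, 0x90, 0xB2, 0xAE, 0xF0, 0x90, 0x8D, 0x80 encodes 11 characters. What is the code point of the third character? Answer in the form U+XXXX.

Offset 0: leading byte 0xF0 = 11110000 → 4-byte char #1 = F0 90 91 8F.
Offset 4: leading byte 0xC5 = 11000101 → 2-byte char #2 = C5 B3.
Offset 6: leading byte 0xF0 = 11110000 → 4-byte char #3 = F0 90 81 99.
Leading byte 0xF0 = 11110000 matches 11110xxx → 4-byte sequence.
Byte 1: 0xF0 = 11110000, payload 000 (3 bits).
Byte 2: 0x90 = 10010000 (10xxxxxx ✓), payload 010000.
Byte 3: 0x81 = 10000001 (10xxxxxx ✓), payload 000001.
Byte 4: 0x99 = 10011001 (10xxxxxx ✓), payload 011001.
Concatenate: 000010000000001011001 = 0x10059 (21 bits → U+10059).

U+10059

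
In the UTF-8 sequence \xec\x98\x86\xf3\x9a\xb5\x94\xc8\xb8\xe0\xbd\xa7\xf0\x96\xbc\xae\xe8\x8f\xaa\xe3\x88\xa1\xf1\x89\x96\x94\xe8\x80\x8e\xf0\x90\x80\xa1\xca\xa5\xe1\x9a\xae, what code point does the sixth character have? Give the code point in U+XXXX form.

U+83EA

Offset 0: leading byte 0xEC = 11101100 → 3-byte char #1 = EC 98 86.
Offset 3: leading byte 0xF3 = 11110011 → 4-byte char #2 = F3 9A B5 94.
Offset 7: leading byte 0xC8 = 11001000 → 2-byte char #3 = C8 B8.
Offset 9: leading byte 0xE0 = 11100000 → 3-byte char #4 = E0 BD A7.
Offset 12: leading byte 0xF0 = 11110000 → 4-byte char #5 = F0 96 BC AE.
Offset 16: leading byte 0xE8 = 11101000 → 3-byte char #6 = E8 8F AA.
Leading byte 0xE8 = 11101000 matches 1110xxxx → 3-byte sequence.
Byte 1: 0xE8 = 11101000, payload 1000 (4 bits).
Byte 2: 0x8F = 10001111 (10xxxxxx ✓), payload 001111.
Byte 3: 0xAA = 10101010 (10xxxxxx ✓), payload 101010.
Concatenate: 1000001111101010 = 0x83EA (16 bits → U+83EA).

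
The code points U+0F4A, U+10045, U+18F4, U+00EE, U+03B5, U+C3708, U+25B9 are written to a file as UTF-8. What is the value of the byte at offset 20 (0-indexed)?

0xB9

U+0F4A → 3-byte form E0 BD 8A at offsets 0–2.
U+10045 → 4-byte form F0 90 81 85 at offsets 3–6.
U+18F4 → 3-byte form E1 A3 B4 at offsets 7–9.
U+00EE → 2-byte form C3 AE at offsets 10–11.
U+03B5 → 2-byte form CE B5 at offsets 12–13.
U+C3708 → 4-byte form F3 83 9C 88 at offsets 14–17.
U+25B9 → 3-byte form E2 96 B9 at offsets 18–20.
Offset 20 falls in char 7's range; it's byte 3 of E2 96 B9 = 0xB9.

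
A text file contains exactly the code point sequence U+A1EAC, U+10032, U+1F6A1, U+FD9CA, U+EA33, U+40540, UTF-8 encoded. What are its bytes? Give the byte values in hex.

F2 A1 BA AC F0 90 80 B2 F0 9F 9A A1 F3 BD A7 8A EE A8 B3 F1 80 95 80

U+A1EAC: 4-byte form → F2 A1 BA AC.
U+10032: 4-byte form → F0 90 80 B2.
U+1F6A1: 4-byte form → F0 9F 9A A1.
U+FD9CA: 4-byte form → F3 BD A7 8A.
U+EA33: 3-byte form → EE A8 B3.
U+40540: 4-byte form → F1 80 95 80.
Concatenated (23 bytes): F2 A1 BA AC F0 90 80 B2 F0 9F 9A A1 F3 BD A7 8A EE A8 B3 F1 80 95 80.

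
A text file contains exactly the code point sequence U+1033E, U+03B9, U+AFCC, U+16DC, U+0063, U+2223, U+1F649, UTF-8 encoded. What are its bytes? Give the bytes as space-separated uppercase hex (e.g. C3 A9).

F0 90 8C BE CE B9 EA BF 8C E1 9B 9C 63 E2 88 A3 F0 9F 99 89

U+1033E: 4-byte form → F0 90 8C BE.
U+03B9: 2-byte form → CE B9.
U+AFCC: 3-byte form → EA BF 8C.
U+16DC: 3-byte form → E1 9B 9C.
U+0063: 1-byte form → 63.
U+2223: 3-byte form → E2 88 A3.
U+1F649: 4-byte form → F0 9F 99 89.
Concatenated (20 bytes): F0 90 8C BE CE B9 EA BF 8C E1 9B 9C 63 E2 88 A3 F0 9F 99 89.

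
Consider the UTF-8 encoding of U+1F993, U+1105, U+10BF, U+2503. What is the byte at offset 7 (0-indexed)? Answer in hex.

0xE1

U+1F993 → 4-byte form F0 9F A6 93 at offsets 0–3.
U+1105 → 3-byte form E1 84 85 at offsets 4–6.
U+10BF → 3-byte form E1 82 BF at offsets 7–9.
Offset 7 falls in char 3's range; it's byte 1 of E1 82 BF = 0xE1.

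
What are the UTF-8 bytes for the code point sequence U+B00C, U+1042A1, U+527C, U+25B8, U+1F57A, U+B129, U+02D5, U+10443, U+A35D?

EB 80 8C F4 84 8A A1 E5 89 BC E2 96 B8 F0 9F 95 BA EB 84 A9 CB 95 F0 90 91 83 EA 8D 9D

U+B00C: 3-byte form → EB 80 8C.
U+1042A1: 4-byte form → F4 84 8A A1.
U+527C: 3-byte form → E5 89 BC.
U+25B8: 3-byte form → E2 96 B8.
U+1F57A: 4-byte form → F0 9F 95 BA.
U+B129: 3-byte form → EB 84 A9.
U+02D5: 2-byte form → CB 95.
U+10443: 4-byte form → F0 90 91 83.
U+A35D: 3-byte form → EA 8D 9D.
Concatenated (29 bytes): EB 80 8C F4 84 8A A1 E5 89 BC E2 96 B8 F0 9F 95 BA EB 84 A9 CB 95 F0 90 91 83 EA 8D 9D.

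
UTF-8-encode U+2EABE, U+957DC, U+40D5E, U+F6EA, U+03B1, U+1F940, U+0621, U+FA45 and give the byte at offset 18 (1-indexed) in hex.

1-indexed offset 18 is 0-indexed offset 17.
U+2EABE → 4-byte form F0 AE AA BE at offsets 0–3.
U+957DC → 4-byte form F2 95 9F 9C at offsets 4–7.
U+40D5E → 4-byte form F1 80 B5 9E at offsets 8–11.
U+F6EA → 3-byte form EF 9B AA at offsets 12–14.
U+03B1 → 2-byte form CE B1 at offsets 15–16.
U+1F940 → 4-byte form F0 9F A5 80 at offsets 17–20.
Offset 17 falls in char 6's range; it's byte 1 of F0 9F A5 80 = 0xF0.

0xF0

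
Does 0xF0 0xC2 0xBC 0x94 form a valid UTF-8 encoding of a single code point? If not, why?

Leading byte 0xF0 = 11110000 → 4-byte form.
Byte 2 is 0xC2 = 11000010, which is not 10xxxxxx — expected a continuation byte.

invalid (non-continuation byte where continuation expected)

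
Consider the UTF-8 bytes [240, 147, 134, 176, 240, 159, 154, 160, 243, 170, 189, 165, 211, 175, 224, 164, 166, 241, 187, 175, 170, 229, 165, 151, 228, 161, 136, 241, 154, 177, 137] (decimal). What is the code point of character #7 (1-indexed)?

Offset 0: leading byte 0xF0 = 11110000 → 4-byte char #1 = F0 93 86 B0.
Offset 4: leading byte 0xF0 = 11110000 → 4-byte char #2 = F0 9F 9A A0.
Offset 8: leading byte 0xF3 = 11110011 → 4-byte char #3 = F3 AA BD A5.
Offset 12: leading byte 0xD3 = 11010011 → 2-byte char #4 = D3 AF.
Offset 14: leading byte 0xE0 = 11100000 → 3-byte char #5 = E0 A4 A6.
Offset 17: leading byte 0xF1 = 11110001 → 4-byte char #6 = F1 BB AF AA.
Offset 21: leading byte 0xE5 = 11100101 → 3-byte char #7 = E5 A5 97.
Leading byte 0xE5 = 11100101 matches 1110xxxx → 3-byte sequence.
Byte 1: 0xE5 = 11100101, payload 0101 (4 bits).
Byte 2: 0xA5 = 10100101 (10xxxxxx ✓), payload 100101.
Byte 3: 0x97 = 10010111 (10xxxxxx ✓), payload 010111.
Concatenate: 0101100101010111 = 0x5957 (16 bits → U+5957).

U+5957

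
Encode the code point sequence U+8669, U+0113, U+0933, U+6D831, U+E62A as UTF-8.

U+8669: 3-byte form → E8 99 A9.
U+0113: 2-byte form → C4 93.
U+0933: 3-byte form → E0 A4 B3.
U+6D831: 4-byte form → F1 AD A0 B1.
U+E62A: 3-byte form → EE 98 AA.
Concatenated (15 bytes): E8 99 A9 C4 93 E0 A4 B3 F1 AD A0 B1 EE 98 AA.

E8 99 A9 C4 93 E0 A4 B3 F1 AD A0 B1 EE 98 AA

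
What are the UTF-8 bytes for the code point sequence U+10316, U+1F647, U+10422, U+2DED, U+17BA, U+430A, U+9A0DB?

U+10316: 4-byte form → F0 90 8C 96.
U+1F647: 4-byte form → F0 9F 99 87.
U+10422: 4-byte form → F0 90 90 A2.
U+2DED: 3-byte form → E2 B7 AD.
U+17BA: 3-byte form → E1 9E BA.
U+430A: 3-byte form → E4 8C 8A.
U+9A0DB: 4-byte form → F2 9A 83 9B.
Concatenated (25 bytes): F0 90 8C 96 F0 9F 99 87 F0 90 90 A2 E2 B7 AD E1 9E BA E4 8C 8A F2 9A 83 9B.

F0 90 8C 96 F0 9F 99 87 F0 90 90 A2 E2 B7 AD E1 9E BA E4 8C 8A F2 9A 83 9B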